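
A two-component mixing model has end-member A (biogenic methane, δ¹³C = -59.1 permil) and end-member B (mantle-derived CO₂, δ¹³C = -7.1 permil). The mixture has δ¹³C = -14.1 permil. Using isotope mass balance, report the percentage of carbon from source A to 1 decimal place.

13.5%

δ_mix = f_A·δ_A + (1 − f_A)·δ_B  ⇒  f_A = (δ_mix − δ_B)/(δ_A − δ_B)
f_A = (-14.1 − (-7.1)) / (-59.1 − (-7.1))
f_A = -7.0 / -52.0 = 0.1346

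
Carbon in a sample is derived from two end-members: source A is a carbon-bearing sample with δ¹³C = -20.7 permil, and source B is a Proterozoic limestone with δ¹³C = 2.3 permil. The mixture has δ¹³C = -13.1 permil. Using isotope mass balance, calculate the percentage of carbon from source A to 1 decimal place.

67.0%

δ_mix = f_A·δ_A + (1 − f_A)·δ_B  ⇒  f_A = (δ_mix − δ_B)/(δ_A − δ_B)
f_A = (-13.1 − (2.3)) / (-20.7 − (2.3))
f_A = -15.4 / -23.0 = 0.6696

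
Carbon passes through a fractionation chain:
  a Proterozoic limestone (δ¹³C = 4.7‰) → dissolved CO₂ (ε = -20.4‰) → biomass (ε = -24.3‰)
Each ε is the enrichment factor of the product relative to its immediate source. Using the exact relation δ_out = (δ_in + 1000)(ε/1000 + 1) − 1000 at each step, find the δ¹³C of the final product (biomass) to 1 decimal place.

step 1: δ = (4.70 + 1000)·(-20.4/1000 + 1) − 1000 = -15.80‰
step 2: δ = (-15.80 + 1000)·(-24.3/1000 + 1) − 1000 = -39.71‰

-39.7‰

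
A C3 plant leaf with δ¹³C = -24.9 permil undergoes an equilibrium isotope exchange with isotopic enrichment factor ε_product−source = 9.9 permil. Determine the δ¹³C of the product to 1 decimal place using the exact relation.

To first order, δ_product ≈ δ_source + ε = -15.0 permil.
Exactly, δ_product = (δ_source + 1000)·(ε/1000 + 1) − 1000.
δ_product = (-24.9 + 1000) × (9.9/1000 + 1) − 1000
δ_product = -15.25 permil

-15.2 permil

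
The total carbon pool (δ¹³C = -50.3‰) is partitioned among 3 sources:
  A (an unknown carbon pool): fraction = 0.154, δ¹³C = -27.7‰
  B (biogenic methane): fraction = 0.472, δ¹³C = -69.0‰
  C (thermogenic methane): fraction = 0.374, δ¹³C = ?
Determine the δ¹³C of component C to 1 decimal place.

Isotope mass balance: δ_bulk = Σ fᵢ·δᵢ.
-50.3 = 0.154×(-27.7) + 0.472×(-69.0) + 0.374×δ_C
0.374·δ_C = -50.3 − (-36.834) = -13.466
δ_C = -13.466 / 0.374 = -36.01‰

-36.0‰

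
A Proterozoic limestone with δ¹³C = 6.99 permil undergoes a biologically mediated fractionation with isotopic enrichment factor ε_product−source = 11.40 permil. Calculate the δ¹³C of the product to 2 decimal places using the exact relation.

18.47 permil

Exactly, δ_product = (δ_source + 1000)·(ε/1000 + 1) − 1000.
δ_product = (6.99 + 1000) × (11.40/1000 + 1) − 1000
δ_product = 18.470 permil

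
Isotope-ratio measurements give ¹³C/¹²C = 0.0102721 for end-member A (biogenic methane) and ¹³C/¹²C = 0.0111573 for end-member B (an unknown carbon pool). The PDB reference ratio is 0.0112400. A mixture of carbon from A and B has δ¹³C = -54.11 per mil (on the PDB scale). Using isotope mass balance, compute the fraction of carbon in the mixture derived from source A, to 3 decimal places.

δ_A = (0.0102721/0.0112400 − 1)×1000 = (0.913888 − 1)×1000 = -86.112 per mil
δ_B = (0.0111573/0.0112400 − 1)×1000 = (0.992642 − 1)×1000 = -7.358 per mil
f_A = (δ_mix − δ_B)/(δ_A − δ_B) = (-54.11 − (-7.358))/(-86.112 − (-7.358))
f_A = -46.752 / -78.754 = 0.5936

0.594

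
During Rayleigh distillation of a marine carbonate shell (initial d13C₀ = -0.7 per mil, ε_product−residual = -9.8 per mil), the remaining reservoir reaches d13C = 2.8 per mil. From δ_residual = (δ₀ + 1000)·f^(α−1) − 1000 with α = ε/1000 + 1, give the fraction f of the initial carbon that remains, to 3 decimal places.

0.700

α − 1 = ε/1000 = -0.0098
(δ_res + 1000)/(δ₀ + 1000) = (2.8 + 1000)/(-0.7 + 1000) = 1002.8/999.3 = 1.003502
f = 1.003502^(1/-0.0098) = exp(ln(1.003502)/-0.0098) = exp(0.00350/-0.0098)
f = exp(-0.3568) = 0.6999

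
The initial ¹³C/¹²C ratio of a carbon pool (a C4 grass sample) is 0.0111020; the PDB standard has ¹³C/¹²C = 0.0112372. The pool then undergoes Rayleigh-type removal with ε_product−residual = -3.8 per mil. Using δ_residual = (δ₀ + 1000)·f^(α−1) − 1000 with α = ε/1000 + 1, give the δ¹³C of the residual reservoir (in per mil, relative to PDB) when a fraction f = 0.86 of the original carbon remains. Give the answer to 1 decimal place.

-11.5 per mil

δ₀ = (0.0111020/0.0112372 − 1)×1000 = (0.987969 − 1)×1000 = -12.031 per mil
α − 1 = ε/1000 = -0.0038
f^(α−1) = 0.86^(-0.0038) = 1.000573
δ_res = (-12.031 + 1000) × 1.000573 − 1000 = 988.535 − 1000 = -11.47 per mil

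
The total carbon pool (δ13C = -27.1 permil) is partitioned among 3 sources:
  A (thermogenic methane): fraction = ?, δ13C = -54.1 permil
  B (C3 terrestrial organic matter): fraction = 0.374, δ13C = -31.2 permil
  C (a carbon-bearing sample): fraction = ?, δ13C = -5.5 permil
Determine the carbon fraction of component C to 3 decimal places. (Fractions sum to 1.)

0.379

Let f_C and f_A be the unknown fractions; fractions sum to 1 so f_C + f_A = 0.626.
Mass balance: Σ fᵢ·δᵢ = δ_bulk ⇒ f_C·(-5.5) + f_A·(-54.1) = -27.1 − (-11.669) = -15.431
Substitute f_A = 0.626 − f_C:
f_C·(-5.5 − -54.1) = -15.431 − 0.626×(-54.1) = 18.435
f_C = 18.435 / 48.6 = 0.3793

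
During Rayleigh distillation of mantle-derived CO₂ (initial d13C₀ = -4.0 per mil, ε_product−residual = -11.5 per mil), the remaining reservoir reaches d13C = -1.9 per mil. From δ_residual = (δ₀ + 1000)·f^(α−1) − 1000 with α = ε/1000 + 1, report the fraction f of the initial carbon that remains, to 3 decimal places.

α − 1 = ε/1000 = -0.0115
(δ_res + 1000)/(δ₀ + 1000) = (-1.9 + 1000)/(-4.0 + 1000) = 998.1/996.0 = 1.002108
f = 1.002108^(1/-0.0115) = exp(ln(1.002108)/-0.0115) = exp(0.00211/-0.0115)
f = exp(-0.1831) = 0.8326

0.833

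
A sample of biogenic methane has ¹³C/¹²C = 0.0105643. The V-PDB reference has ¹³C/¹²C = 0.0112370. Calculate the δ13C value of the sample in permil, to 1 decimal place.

δ13C = (R_sample / R_standard − 1) × 1000
R_sample / R_standard = 0.0105643 / 0.0112370 = 0.940135
δ13C = (0.940135 − 1) × 1000 = -59.86 permil

-59.9 permil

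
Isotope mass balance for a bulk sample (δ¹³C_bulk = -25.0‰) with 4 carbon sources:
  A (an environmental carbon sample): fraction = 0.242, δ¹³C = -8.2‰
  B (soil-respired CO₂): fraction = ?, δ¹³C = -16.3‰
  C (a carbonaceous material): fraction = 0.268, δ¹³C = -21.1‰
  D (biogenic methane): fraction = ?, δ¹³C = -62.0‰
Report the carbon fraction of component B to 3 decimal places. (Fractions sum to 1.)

Let f_B and f_D be the unknown fractions; fractions sum to 1 so f_B + f_D = 0.490.
Mass balance: Σ fᵢ·δᵢ = δ_bulk ⇒ f_B·(-16.3) + f_D·(-62.0) = -25.0 − (-7.639) = -17.361
Substitute f_D = 0.490 − f_B:
f_B·(-16.3 − -62.0) = -17.361 − 0.490×(-62.0) = 13.019
f_B = 13.019 / 45.7 = 0.2849

0.285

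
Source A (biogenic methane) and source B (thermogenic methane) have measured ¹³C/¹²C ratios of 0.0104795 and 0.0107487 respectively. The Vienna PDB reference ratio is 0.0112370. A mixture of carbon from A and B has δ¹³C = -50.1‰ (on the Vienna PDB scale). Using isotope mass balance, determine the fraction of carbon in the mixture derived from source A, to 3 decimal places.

0.277

δ_A = (0.0104795/0.0112370 − 1)×1000 = (0.932589 − 1)×1000 = -67.411‰
δ_B = (0.0107487/0.0112370 − 1)×1000 = (0.956545 − 1)×1000 = -43.455‰
f_A = (δ_mix − δ_B)/(δ_A − δ_B) = (-50.1 − (-43.455))/(-67.411 − (-43.455))
f_A = -6.645 / -23.957 = 0.2774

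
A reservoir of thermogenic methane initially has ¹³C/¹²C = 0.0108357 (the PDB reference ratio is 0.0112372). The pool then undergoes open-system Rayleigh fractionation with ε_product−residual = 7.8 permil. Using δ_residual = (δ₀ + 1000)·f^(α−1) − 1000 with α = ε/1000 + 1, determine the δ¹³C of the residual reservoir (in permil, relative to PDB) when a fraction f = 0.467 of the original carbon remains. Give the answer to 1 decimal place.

-41.4 permil

δ₀ = (0.0108357/0.0112372 − 1)×1000 = (0.964270 − 1)×1000 = -35.730 permil
α − 1 = ε/1000 = 0.0078
f^(α−1) = 0.467^(0.0078) = 0.994078
δ_res = (-35.730 + 1000) × 0.994078 − 1000 = 958.561 − 1000 = -41.44 permil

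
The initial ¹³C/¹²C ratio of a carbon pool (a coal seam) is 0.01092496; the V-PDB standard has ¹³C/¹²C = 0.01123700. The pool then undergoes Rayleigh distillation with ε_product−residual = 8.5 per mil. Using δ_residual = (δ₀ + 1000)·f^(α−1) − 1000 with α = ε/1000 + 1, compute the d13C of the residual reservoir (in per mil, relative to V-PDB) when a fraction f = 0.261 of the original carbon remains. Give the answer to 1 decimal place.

-38.8 per mil

δ₀ = (0.01092496/0.01123700 − 1)×1000 = (0.972231 − 1)×1000 = -27.769 per mil
α − 1 = ε/1000 = 0.0085
f^(α−1) = 0.261^(0.0085) = 0.988647
δ_res = (-27.769 + 1000) × 0.988647 − 1000 = 961.194 − 1000 = -38.81 per mil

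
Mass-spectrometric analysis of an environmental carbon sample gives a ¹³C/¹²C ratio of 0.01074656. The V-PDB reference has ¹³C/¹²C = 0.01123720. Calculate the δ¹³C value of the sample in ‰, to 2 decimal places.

-43.66‰

δ¹³C = (R_sample / R_standard − 1) × 1000
R_sample / R_standard = 0.01074656 / 0.01123720 = 0.956338
δ¹³C = (0.956338 − 1) × 1000 = -43.662‰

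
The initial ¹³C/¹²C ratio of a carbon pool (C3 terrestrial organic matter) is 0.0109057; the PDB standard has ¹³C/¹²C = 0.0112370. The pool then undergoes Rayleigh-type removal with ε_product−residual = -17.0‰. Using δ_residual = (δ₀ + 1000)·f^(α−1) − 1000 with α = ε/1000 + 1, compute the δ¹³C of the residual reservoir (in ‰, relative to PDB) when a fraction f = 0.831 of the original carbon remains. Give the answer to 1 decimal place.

δ₀ = (0.0109057/0.0112370 − 1)×1000 = (0.970517 − 1)×1000 = -29.483‰
α − 1 = ε/1000 = -0.0170
f^(α−1) = 0.831^(-0.0170) = 1.003152
δ_res = (-29.483 + 1000) × 1.003152 − 1000 = 973.576 − 1000 = -26.42‰

-26.4‰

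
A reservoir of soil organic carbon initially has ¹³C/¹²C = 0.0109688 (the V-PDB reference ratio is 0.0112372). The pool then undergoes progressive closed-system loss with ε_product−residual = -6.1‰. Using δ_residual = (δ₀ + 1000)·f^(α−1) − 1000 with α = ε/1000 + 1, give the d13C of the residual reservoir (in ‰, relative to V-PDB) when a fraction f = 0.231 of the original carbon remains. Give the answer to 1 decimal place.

-15.1‰

δ₀ = (0.0109688/0.0112372 − 1)×1000 = (0.976115 − 1)×1000 = -23.885‰
α − 1 = ε/1000 = -0.0061
f^(α−1) = 0.231^(-0.0061) = 1.008979
δ_res = (-23.885 + 1000) × 1.008979 − 1000 = 984.879 − 1000 = -15.12‰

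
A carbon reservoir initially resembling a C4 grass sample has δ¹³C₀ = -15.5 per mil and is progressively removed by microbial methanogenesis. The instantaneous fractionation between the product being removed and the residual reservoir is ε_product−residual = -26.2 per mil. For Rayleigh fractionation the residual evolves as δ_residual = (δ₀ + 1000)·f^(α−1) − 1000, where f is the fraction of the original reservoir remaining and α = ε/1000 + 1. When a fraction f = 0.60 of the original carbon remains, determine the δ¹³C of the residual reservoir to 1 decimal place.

-2.2 per mil

Rayleigh residual: δ_res = (δ₀ + 1000)·f^(α−1) − 1000
α = ε/1000 + 1 = 0.97380, so α − 1 = -0.02620
f^(α−1) = 0.60^(-0.02620) = 1.013474
δ_res = (-15.5 + 1000) × 1.013474 − 1000 = 997.765 − 1000 = -2.24 per mil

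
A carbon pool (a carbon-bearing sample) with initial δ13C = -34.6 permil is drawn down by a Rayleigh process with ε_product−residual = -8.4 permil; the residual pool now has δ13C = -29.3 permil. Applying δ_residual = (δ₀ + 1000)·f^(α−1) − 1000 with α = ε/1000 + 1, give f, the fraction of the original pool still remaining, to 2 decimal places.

0.52

α − 1 = ε/1000 = -0.0084
(δ_res + 1000)/(δ₀ + 1000) = (-29.3 + 1000)/(-34.6 + 1000) = 970.7/965.4 = 1.005490
f = 1.005490^(1/-0.0084) = exp(ln(1.005490)/-0.0084) = exp(0.00547/-0.0084)
f = exp(-0.6518) = 0.5211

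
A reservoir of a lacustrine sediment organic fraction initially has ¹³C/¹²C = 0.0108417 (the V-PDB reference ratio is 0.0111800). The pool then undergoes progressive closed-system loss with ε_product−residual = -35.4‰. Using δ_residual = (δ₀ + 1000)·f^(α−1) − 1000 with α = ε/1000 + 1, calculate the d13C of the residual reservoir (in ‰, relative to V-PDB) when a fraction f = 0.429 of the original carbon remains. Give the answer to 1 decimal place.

δ₀ = (0.0108417/0.0111800 − 1)×1000 = (0.969741 − 1)×1000 = -30.259‰
α − 1 = ε/1000 = -0.0354
f^(α−1) = 0.429^(-0.0354) = 1.030412
δ_res = (-30.259 + 1000) × 1.030412 − 1000 = 999.233 − 1000 = -0.77‰

-0.8‰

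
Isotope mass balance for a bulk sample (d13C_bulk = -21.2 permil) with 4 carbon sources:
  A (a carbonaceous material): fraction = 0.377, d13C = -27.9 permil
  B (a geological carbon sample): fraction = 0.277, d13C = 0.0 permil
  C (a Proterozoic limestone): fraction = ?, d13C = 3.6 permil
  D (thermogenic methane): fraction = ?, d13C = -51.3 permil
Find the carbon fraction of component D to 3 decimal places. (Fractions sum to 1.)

0.217

Let f_D and f_C be the unknown fractions; fractions sum to 1 so f_D + f_C = 0.346.
Mass balance: Σ fᵢ·δᵢ = δ_bulk ⇒ f_D·(-51.3) + f_C·(3.6) = -21.2 − (-10.518) = -10.682
Substitute f_C = 0.346 − f_D:
f_D·(-51.3 − 3.6) = -10.682 − 0.346×(3.6) = -11.927
f_D = -11.927 / -54.9 = 0.2173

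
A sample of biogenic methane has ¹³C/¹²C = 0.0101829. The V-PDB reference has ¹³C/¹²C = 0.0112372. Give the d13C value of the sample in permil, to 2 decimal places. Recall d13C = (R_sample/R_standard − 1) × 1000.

d13C = (R_sample / R_standard − 1) × 1000
R_sample / R_standard = 0.0101829 / 0.0112372 = 0.906178
d13C = (0.906178 − 1) × 1000 = -93.822 permil

-93.82 permil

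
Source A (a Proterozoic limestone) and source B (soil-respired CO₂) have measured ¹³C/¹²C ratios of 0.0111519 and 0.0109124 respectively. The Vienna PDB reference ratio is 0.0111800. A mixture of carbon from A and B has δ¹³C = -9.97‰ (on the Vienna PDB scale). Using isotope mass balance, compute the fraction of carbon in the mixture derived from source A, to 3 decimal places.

0.652

δ_A = (0.0111519/0.0111800 − 1)×1000 = (0.997487 − 1)×1000 = -2.513‰
δ_B = (0.0109124/0.0111800 − 1)×1000 = (0.976064 − 1)×1000 = -23.936‰
f_A = (δ_mix − δ_B)/(δ_A − δ_B) = (-9.97 − (-23.936))/(-2.513 − (-23.936))
f_A = 13.966 / 21.422 = 0.6519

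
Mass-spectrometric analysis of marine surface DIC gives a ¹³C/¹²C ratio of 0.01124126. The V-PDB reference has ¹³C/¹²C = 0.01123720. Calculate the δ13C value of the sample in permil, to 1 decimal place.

0.4 permil

δ13C = (R_sample / R_standard − 1) × 1000
R_sample / R_standard = 0.01124126 / 0.01123720 = 1.000361
δ13C = (1.000361 − 1) × 1000 = 0.36 permil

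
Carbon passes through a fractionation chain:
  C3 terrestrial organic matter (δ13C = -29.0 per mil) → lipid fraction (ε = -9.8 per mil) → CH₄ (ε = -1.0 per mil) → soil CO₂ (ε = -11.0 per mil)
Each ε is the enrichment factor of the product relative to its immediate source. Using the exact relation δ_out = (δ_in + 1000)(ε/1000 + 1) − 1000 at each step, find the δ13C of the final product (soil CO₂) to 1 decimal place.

-50.0 per mil

step 1: δ = (-29.00 + 1000)·(-9.8/1000 + 1) − 1000 = -38.52 per mil
step 2: δ = (-38.52 + 1000)·(-1.0/1000 + 1) − 1000 = -39.48 per mil
step 3: δ = (-39.48 + 1000)·(-11.0/1000 + 1) − 1000 = -50.04 per mil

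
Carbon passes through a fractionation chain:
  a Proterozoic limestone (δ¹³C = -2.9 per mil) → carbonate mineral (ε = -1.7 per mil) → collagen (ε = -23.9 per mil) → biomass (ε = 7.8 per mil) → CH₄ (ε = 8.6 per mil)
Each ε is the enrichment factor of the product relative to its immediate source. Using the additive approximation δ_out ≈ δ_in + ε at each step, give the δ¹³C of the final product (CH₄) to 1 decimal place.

-12.1 per mil

step 1: δ ≈ -2.9 + (-1.7) = -4.6 per mil
step 2: δ ≈ -4.6 + (-23.9) = -28.5 per mil
step 3: δ ≈ -28.5 + (7.8) = -20.7 per mil
step 4: δ ≈ -20.7 + (8.6) = -12.1 per mil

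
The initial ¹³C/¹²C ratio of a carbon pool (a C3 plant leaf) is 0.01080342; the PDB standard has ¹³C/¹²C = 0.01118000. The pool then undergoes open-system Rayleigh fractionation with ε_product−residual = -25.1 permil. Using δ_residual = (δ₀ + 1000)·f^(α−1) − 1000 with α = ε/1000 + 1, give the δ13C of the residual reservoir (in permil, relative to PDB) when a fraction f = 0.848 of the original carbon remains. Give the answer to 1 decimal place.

δ₀ = (0.01080342/0.01118000 − 1)×1000 = (0.966317 − 1)×1000 = -33.683 permil
α − 1 = ε/1000 = -0.0251
f^(α−1) = 0.848^(-0.0251) = 1.004147
δ_res = (-33.683 + 1000) × 1.004147 − 1000 = 970.324 − 1000 = -29.68 permil

-29.7 permil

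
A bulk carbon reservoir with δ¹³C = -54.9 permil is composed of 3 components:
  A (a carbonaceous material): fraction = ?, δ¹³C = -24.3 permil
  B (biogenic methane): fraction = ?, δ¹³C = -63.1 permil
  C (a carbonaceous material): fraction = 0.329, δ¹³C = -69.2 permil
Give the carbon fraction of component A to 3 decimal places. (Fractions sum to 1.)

0.263

Let f_A and f_B be the unknown fractions; fractions sum to 1 so f_A + f_B = 0.671.
Mass balance: Σ fᵢ·δᵢ = δ_bulk ⇒ f_A·(-24.3) + f_B·(-63.1) = -54.9 − (-22.767) = -32.133
Substitute f_B = 0.671 − f_A:
f_A·(-24.3 − -63.1) = -32.133 − 0.671×(-63.1) = 10.207
f_A = 10.207 / 38.8 = 0.2631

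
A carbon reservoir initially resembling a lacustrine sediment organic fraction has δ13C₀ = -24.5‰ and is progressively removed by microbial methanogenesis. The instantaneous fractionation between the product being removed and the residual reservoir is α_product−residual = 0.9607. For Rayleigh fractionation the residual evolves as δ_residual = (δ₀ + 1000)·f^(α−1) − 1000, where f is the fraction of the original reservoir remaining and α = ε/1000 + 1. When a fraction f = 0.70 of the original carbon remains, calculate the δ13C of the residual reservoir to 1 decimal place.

-10.7‰

Rayleigh residual: δ_res = (δ₀ + 1000)·f^(α−1) − 1000
α − 1 = -0.03930
f^(α−1) = 0.70^(-0.03930) = 1.014116
δ_res = (-24.5 + 1000) × 1.014116 − 1000 = 989.270 − 1000 = -10.73‰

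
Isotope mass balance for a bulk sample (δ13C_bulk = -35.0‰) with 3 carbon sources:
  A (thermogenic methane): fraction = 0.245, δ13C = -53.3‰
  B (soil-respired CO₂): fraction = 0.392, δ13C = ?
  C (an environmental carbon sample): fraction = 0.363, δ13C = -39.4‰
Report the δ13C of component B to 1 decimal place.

-19.5‰

Isotope mass balance: δ_bulk = Σ fᵢ·δᵢ.
-35.0 = 0.245×(-53.3) + 0.392×δ_B + 0.363×(-39.4)
0.392·δ_B = -35.0 − (-27.361) = -7.639
δ_B = -7.639 / 0.392 = -19.49‰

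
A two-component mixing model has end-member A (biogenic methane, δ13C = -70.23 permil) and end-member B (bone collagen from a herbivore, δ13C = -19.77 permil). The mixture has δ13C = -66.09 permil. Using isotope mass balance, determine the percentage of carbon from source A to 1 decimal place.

δ_mix = f_A·δ_A + (1 − f_A)·δ_B  ⇒  f_A = (δ_mix − δ_B)/(δ_A − δ_B)
f_A = (-66.09 − (-19.77)) / (-70.23 − (-19.77))
f_A = -46.32 / -50.46 = 0.9180

91.8%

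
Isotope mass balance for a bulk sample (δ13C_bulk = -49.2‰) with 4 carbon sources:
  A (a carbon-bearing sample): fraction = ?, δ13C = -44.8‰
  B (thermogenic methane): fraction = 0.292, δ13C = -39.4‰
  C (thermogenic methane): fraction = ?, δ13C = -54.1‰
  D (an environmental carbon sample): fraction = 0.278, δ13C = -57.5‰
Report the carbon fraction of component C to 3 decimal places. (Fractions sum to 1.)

0.263

Let f_C and f_A be the unknown fractions; fractions sum to 1 so f_C + f_A = 0.430.
Mass balance: Σ fᵢ·δᵢ = δ_bulk ⇒ f_C·(-54.1) + f_A·(-44.8) = -49.2 − (-27.490) = -21.710
Substitute f_A = 0.430 − f_C:
f_C·(-54.1 − -44.8) = -21.710 − 0.430×(-44.8) = -2.446
f_C = -2.446 / -9.3 = 0.2630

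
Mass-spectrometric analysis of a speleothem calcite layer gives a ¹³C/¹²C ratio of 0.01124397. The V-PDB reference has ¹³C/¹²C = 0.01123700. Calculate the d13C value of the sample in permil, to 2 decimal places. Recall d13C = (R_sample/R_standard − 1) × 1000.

d13C = (R_sample / R_standard − 1) × 1000
R_sample / R_standard = 0.01124397 / 0.01123700 = 1.000620
d13C = (1.000620 − 1) × 1000 = 0.620 permil

0.62 permil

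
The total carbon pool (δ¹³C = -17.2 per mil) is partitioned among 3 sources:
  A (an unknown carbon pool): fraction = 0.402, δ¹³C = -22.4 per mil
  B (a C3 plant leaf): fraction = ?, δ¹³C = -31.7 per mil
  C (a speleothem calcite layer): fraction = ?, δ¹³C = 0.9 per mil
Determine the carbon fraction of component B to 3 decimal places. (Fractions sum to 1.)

0.268

Let f_B and f_C be the unknown fractions; fractions sum to 1 so f_B + f_C = 0.598.
Mass balance: Σ fᵢ·δᵢ = δ_bulk ⇒ f_B·(-31.7) + f_C·(0.9) = -17.2 − (-9.005) = -8.195
Substitute f_C = 0.598 − f_B:
f_B·(-31.7 − 0.9) = -8.195 − 0.598×(0.9) = -8.733
f_B = -8.733 / -32.6 = 0.2679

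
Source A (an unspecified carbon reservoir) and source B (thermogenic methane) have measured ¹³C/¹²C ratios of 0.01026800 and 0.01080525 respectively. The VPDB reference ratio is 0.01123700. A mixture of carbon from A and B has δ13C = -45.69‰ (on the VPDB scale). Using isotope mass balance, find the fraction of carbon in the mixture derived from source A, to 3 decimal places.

0.152

δ_A = (0.01026800/0.01123700 − 1)×1000 = (0.913767 − 1)×1000 = -86.233‰
δ_B = (0.01080525/0.01123700 − 1)×1000 = (0.961578 − 1)×1000 = -38.422‰
f_A = (δ_mix − δ_B)/(δ_A − δ_B) = (-45.69 − (-38.422))/(-86.233 − (-38.422))
f_A = -7.268 / -47.811 = 0.1520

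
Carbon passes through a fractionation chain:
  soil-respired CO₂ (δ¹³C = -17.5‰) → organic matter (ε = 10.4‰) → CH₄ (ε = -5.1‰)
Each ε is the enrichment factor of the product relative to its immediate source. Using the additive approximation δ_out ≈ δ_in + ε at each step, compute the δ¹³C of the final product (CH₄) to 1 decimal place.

step 1: δ ≈ -17.5 + (10.4) = -7.1‰
step 2: δ ≈ -7.1 + (-5.1) = -12.2‰

-12.2‰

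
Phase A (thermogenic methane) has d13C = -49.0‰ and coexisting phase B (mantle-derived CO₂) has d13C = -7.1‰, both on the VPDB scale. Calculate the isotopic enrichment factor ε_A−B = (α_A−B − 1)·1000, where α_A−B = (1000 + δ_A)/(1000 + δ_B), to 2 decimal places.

-42.20‰

α_A−B = (1000 + -49.0) / (1000 + -7.1) = 951.0 / 992.9 = 0.957800
ε_A−B = (0.957800 − 1) × 1000 = -42.200‰
(The approximation ε ≈ δ_A − δ_B would give -41.9‰.)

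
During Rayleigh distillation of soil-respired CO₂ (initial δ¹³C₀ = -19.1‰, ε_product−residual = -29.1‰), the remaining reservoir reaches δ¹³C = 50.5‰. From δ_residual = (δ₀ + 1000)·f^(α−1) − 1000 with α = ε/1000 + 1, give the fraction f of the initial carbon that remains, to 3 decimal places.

0.095

α − 1 = ε/1000 = -0.0291
(δ_res + 1000)/(δ₀ + 1000) = (50.5 + 1000)/(-19.1 + 1000) = 1050.5/980.9 = 1.070955
f = 1.070955^(1/-0.0291) = exp(ln(1.070955)/-0.0291) = exp(0.06855/-0.0291)
f = exp(-2.3557) = 0.0948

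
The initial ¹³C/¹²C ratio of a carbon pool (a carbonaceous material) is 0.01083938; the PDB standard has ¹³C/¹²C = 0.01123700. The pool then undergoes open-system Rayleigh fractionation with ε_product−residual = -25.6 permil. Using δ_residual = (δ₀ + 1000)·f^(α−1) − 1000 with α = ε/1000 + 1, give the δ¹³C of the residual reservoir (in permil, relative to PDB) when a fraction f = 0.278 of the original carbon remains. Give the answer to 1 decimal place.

-3.2 permil

δ₀ = (0.01083938/0.01123700 − 1)×1000 = (0.964615 − 1)×1000 = -35.385 permil
α − 1 = ε/1000 = -0.0256
f^(α−1) = 0.278^(-0.0256) = 1.033314
δ_res = (-35.385 + 1000) × 1.033314 − 1000 = 996.751 − 1000 = -3.25 permil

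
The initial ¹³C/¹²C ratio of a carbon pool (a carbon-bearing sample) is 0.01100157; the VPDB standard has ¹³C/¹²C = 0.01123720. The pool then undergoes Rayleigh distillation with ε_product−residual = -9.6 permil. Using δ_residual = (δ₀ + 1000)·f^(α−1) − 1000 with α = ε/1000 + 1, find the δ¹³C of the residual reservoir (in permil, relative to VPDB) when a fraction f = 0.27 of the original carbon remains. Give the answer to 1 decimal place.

δ₀ = (0.01100157/0.01123720 − 1)×1000 = (0.979031 − 1)×1000 = -20.969 permil
α − 1 = ε/1000 = -0.0096
f^(α−1) = 0.27^(-0.0096) = 1.012649
δ_res = (-20.969 + 1000) × 1.012649 − 1000 = 991.415 − 1000 = -8.59 permil

-8.6 permil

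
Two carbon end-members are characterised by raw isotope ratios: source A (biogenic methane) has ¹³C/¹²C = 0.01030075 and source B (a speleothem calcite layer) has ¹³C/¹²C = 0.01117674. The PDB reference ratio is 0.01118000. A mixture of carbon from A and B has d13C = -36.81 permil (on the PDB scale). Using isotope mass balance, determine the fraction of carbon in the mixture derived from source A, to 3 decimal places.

δ_A = (0.01030075/0.01118000 − 1)×1000 = (0.921355 − 1)×1000 = -78.645 permil
δ_B = (0.01117674/0.01118000 − 1)×1000 = (0.999708 − 1)×1000 = -0.292 permil
f_A = (δ_mix − δ_B)/(δ_A − δ_B) = (-36.81 − (-0.292))/(-78.645 − (-0.292))
f_A = -36.518 / -78.353 = 0.4661

0.466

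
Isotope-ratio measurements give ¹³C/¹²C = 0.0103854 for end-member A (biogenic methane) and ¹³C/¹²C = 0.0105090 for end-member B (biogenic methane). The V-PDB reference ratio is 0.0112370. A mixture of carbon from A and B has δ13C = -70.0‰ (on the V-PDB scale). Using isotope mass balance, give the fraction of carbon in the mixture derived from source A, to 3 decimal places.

0.474

δ_A = (0.0103854/0.0112370 − 1)×1000 = (0.924215 − 1)×1000 = -75.785‰
δ_B = (0.0105090/0.0112370 − 1)×1000 = (0.935214 − 1)×1000 = -64.786‰
f_A = (δ_mix − δ_B)/(δ_A − δ_B) = (-70.0 − (-64.786))/(-75.785 − (-64.786))
f_A = -5.214 / -10.999 = 0.4740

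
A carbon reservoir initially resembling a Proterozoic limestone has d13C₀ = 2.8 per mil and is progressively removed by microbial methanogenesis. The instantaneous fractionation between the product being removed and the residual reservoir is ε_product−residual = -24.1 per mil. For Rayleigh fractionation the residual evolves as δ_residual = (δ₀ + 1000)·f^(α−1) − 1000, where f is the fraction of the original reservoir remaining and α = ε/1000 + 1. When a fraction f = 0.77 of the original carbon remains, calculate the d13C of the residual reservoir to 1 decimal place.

9.1 per mil

Rayleigh residual: δ_res = (δ₀ + 1000)·f^(α−1) − 1000
α = ε/1000 + 1 = 0.97590, so α − 1 = -0.02410
f^(α−1) = 0.77^(-0.02410) = 1.006319
δ_res = (2.8 + 1000) × 1.006319 − 1000 = 1009.136 − 1000 = 9.14 per mil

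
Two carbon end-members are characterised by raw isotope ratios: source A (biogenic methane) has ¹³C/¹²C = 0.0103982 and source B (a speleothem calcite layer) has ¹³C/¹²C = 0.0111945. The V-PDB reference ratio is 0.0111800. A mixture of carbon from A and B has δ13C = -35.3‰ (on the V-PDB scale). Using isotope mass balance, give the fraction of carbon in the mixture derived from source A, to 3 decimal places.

0.514

δ_A = (0.0103982/0.0111800 − 1)×1000 = (0.930072 − 1)×1000 = -69.928‰
δ_B = (0.0111945/0.0111800 − 1)×1000 = (1.001297 − 1)×1000 = 1.297‰
f_A = (δ_mix − δ_B)/(δ_A − δ_B) = (-35.3 − (1.297))/(-69.928 − (1.297))
f_A = -36.597 / -71.225 = 0.5138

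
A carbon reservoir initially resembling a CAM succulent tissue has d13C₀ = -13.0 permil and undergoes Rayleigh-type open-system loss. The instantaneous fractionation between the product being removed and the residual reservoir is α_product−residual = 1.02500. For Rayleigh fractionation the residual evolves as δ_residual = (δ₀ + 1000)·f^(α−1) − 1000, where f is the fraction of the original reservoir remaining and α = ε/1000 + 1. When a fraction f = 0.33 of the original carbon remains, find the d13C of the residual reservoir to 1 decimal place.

-40.0 permil

Rayleigh residual: δ_res = (δ₀ + 1000)·f^(α−1) − 1000
α − 1 = 0.02500
f^(α−1) = 0.33^(0.02500) = 0.972664
δ_res = (-13.0 + 1000) × 0.972664 − 1000 = 960.019 − 1000 = -39.98 permil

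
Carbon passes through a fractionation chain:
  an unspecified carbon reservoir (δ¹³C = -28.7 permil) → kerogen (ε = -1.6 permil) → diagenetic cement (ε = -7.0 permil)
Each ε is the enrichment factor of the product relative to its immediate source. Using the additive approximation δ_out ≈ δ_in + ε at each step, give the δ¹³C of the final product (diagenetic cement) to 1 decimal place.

-37.3 permil

step 1: δ ≈ -28.7 + (-1.6) = -30.3 permil
step 2: δ ≈ -30.3 + (-7.0) = -37.3 permil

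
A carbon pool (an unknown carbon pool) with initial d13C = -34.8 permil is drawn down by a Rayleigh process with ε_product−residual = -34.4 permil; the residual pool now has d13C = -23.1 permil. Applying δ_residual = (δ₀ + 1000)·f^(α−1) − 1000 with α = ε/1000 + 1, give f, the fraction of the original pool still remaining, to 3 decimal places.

0.705

α − 1 = ε/1000 = -0.0344
(δ_res + 1000)/(δ₀ + 1000) = (-23.1 + 1000)/(-34.8 + 1000) = 976.9/965.2 = 1.012122
f = 1.012122^(1/-0.0344) = exp(ln(1.012122)/-0.0344) = exp(0.01205/-0.0344)
f = exp(-0.3503) = 0.7045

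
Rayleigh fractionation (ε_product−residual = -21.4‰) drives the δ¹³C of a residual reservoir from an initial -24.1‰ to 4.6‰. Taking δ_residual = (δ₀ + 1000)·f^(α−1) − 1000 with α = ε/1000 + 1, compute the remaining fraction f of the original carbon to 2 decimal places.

0.26

α − 1 = ε/1000 = -0.0214
(δ_res + 1000)/(δ₀ + 1000) = (4.6 + 1000)/(-24.1 + 1000) = 1004.6/975.9 = 1.029409
f = 1.029409^(1/-0.0214) = exp(ln(1.029409)/-0.0214) = exp(0.02898/-0.0214)
f = exp(-1.3544) = 0.2581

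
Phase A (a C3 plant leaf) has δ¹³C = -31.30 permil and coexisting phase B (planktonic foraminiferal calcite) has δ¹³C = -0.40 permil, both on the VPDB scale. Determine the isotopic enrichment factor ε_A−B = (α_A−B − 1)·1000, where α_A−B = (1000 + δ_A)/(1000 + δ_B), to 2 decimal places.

α_A−B = (1000 + -31.30) / (1000 + -0.40) = 968.70 / 999.60 = 0.969088
ε_A−B = (0.969088 − 1) × 1000 = -30.912 permil
(The approximation ε ≈ δ_A − δ_B would give -30.90 permil.)

-30.91 permil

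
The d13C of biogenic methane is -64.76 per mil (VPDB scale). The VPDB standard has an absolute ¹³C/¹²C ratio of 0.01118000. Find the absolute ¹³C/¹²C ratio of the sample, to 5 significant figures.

R_sample = R_standard × (d13C/1000 + 1)
R_sample = 0.01118000 × (-64.76/1000 + 1) = 0.01118000 × 0.935240
R_sample = 0.0104560

0.010456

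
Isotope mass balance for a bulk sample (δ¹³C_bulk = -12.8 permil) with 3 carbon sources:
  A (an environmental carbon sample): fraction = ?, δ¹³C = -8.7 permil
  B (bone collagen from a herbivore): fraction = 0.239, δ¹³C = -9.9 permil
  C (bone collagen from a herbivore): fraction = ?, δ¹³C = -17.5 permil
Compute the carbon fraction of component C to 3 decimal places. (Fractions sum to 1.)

Let f_C and f_A be the unknown fractions; fractions sum to 1 so f_C + f_A = 0.761.
Mass balance: Σ fᵢ·δᵢ = δ_bulk ⇒ f_C·(-17.5) + f_A·(-8.7) = -12.8 − (-2.366) = -10.434
Substitute f_A = 0.761 − f_C:
f_C·(-17.5 − -8.7) = -10.434 − 0.761×(-8.7) = -3.813
f_C = -3.813 / -8.8 = 0.4333

0.433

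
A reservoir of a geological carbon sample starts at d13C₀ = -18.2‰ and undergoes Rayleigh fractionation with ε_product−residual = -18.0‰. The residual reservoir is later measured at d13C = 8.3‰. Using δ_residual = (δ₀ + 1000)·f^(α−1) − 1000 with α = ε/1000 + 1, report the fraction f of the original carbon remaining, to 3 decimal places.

α − 1 = ε/1000 = -0.0180
(δ_res + 1000)/(δ₀ + 1000) = (8.3 + 1000)/(-18.2 + 1000) = 1008.3/981.8 = 1.026991
f = 1.026991^(1/-0.0180) = exp(ln(1.026991)/-0.0180) = exp(0.02663/-0.0180)
f = exp(-1.4796) = 0.2277

0.228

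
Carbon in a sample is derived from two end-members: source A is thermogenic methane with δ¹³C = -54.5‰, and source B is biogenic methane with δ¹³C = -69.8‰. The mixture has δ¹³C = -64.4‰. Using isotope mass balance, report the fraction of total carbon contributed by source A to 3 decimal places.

δ_mix = f_A·δ_A + (1 − f_A)·δ_B  ⇒  f_A = (δ_mix − δ_B)/(δ_A − δ_B)
f_A = (-64.4 − (-69.8)) / (-54.5 − (-69.8))
f_A = 5.4 / 15.3 = 0.3529

0.353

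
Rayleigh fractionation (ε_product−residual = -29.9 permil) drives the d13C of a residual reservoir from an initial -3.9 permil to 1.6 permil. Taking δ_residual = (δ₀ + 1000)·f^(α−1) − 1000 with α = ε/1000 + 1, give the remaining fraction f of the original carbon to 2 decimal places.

0.83

α − 1 = ε/1000 = -0.0299
(δ_res + 1000)/(δ₀ + 1000) = (1.6 + 1000)/(-3.9 + 1000) = 1001.6/996.1 = 1.005522
f = 1.005522^(1/-0.0299) = exp(ln(1.005522)/-0.0299) = exp(0.00551/-0.0299)
f = exp(-0.1842) = 0.8318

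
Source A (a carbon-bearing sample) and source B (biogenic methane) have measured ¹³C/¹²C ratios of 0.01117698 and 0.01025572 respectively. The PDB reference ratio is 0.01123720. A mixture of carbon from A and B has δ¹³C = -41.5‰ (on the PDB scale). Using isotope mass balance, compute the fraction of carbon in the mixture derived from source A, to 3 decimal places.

δ_A = (0.01117698/0.01123720 − 1)×1000 = (0.994641 − 1)×1000 = -5.359‰
δ_B = (0.01025572/0.01123720 − 1)×1000 = (0.912658 − 1)×1000 = -87.342‰
f_A = (δ_mix − δ_B)/(δ_A − δ_B) = (-41.5 − (-87.342))/(-5.359 − (-87.342))
f_A = 45.842 / 81.983 = 0.5592

0.559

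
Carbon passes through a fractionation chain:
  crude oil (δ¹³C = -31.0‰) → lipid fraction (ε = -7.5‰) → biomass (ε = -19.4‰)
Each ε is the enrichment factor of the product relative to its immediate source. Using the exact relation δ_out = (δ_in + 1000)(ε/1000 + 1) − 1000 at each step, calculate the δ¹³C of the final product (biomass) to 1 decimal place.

step 1: δ = (-31.00 + 1000)·(-7.5/1000 + 1) − 1000 = -38.27‰
step 2: δ = (-38.27 + 1000)·(-19.4/1000 + 1) − 1000 = -56.93‰

-56.9‰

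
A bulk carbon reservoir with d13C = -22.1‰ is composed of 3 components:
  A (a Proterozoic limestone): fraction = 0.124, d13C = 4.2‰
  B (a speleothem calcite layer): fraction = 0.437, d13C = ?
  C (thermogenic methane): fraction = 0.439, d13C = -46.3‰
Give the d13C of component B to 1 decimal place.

-5.3‰

Isotope mass balance: δ_bulk = Σ fᵢ·δᵢ.
-22.1 = 0.124×(4.2) + 0.437×δ_B + 0.439×(-46.3)
0.437·δ_B = -22.1 − (-19.805) = -2.295
δ_B = -2.295 / 0.437 = -5.25‰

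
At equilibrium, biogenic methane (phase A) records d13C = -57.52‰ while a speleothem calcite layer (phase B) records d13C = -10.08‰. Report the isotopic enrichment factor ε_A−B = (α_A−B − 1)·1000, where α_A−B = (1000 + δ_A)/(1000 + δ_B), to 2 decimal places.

-47.92‰

α_A−B = (1000 + -57.52) / (1000 + -10.08) = 942.48 / 989.92 = 0.952077
ε_A−B = (0.952077 − 1) × 1000 = -47.923‰
(The approximation ε ≈ δ_A − δ_B would give -47.44‰.)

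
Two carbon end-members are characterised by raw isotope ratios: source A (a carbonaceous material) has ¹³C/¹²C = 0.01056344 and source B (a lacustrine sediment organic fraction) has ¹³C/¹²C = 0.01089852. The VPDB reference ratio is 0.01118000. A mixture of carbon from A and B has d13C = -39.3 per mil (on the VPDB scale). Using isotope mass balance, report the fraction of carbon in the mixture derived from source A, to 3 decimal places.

δ_A = (0.01056344/0.01118000 − 1)×1000 = (0.944852 − 1)×1000 = -55.148 per mil
δ_B = (0.01089852/0.01118000 − 1)×1000 = (0.974823 − 1)×1000 = -25.177 per mil
f_A = (δ_mix − δ_B)/(δ_A − δ_B) = (-39.3 − (-25.177))/(-55.148 − (-25.177))
f_A = -14.123 / -29.971 = 0.4712

0.471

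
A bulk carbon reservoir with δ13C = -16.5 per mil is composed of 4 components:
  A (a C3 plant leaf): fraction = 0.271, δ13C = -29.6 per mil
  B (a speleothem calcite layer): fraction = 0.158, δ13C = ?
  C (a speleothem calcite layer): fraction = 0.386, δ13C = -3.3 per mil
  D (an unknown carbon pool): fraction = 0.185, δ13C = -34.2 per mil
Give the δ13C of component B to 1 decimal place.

Isotope mass balance: δ_bulk = Σ fᵢ·δᵢ.
-16.5 = 0.271×(-29.6) + 0.158×δ_B + 0.386×(-3.3) + 0.185×(-34.2)
0.158·δ_B = -16.5 − (-15.622) = -0.878
δ_B = -0.878 / 0.158 = -5.55 per mil

-5.6 per mil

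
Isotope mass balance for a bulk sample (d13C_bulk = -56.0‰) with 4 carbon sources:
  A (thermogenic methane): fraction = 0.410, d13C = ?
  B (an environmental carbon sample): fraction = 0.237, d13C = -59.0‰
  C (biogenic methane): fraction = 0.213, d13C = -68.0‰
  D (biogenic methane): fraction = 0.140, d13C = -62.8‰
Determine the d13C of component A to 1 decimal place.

-45.7‰

Isotope mass balance: δ_bulk = Σ fᵢ·δᵢ.
-56.0 = 0.410×δ_A + 0.237×(-59.0) + 0.213×(-68.0) + 0.140×(-62.8)
0.410·δ_A = -56.0 − (-37.259) = -18.741
δ_A = -18.741 / 0.410 = -45.71‰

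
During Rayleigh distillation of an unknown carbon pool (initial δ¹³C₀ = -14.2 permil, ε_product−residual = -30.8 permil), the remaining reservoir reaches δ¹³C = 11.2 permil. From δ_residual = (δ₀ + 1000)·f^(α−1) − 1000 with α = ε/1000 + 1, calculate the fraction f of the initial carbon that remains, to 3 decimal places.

α − 1 = ε/1000 = -0.0308
(δ_res + 1000)/(δ₀ + 1000) = (11.2 + 1000)/(-14.2 + 1000) = 1011.2/985.8 = 1.025766
f = 1.025766^(1/-0.0308) = exp(ln(1.025766)/-0.0308) = exp(0.02544/-0.0308)
f = exp(-0.8260) = 0.4378

0.438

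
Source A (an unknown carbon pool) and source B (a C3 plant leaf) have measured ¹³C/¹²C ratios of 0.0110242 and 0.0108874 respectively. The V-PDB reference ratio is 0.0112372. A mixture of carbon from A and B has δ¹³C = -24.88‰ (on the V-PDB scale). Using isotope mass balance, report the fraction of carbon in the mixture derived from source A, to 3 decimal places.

δ_A = (0.0110242/0.0112372 − 1)×1000 = (0.981045 − 1)×1000 = -18.955‰
δ_B = (0.0108874/0.0112372 − 1)×1000 = (0.968871 − 1)×1000 = -31.129‰
f_A = (δ_mix − δ_B)/(δ_A − δ_B) = (-24.88 − (-31.129))/(-18.955 − (-31.129))
f_A = 6.249 / 12.174 = 0.5133

0.513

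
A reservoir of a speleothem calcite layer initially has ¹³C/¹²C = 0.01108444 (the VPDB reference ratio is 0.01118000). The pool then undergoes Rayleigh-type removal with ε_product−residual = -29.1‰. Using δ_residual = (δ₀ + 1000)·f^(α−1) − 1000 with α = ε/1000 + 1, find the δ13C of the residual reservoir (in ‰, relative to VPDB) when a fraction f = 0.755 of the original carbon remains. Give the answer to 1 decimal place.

-0.4‰

δ₀ = (0.01108444/0.01118000 − 1)×1000 = (0.991453 − 1)×1000 = -8.547‰
α − 1 = ε/1000 = -0.0291
f^(α−1) = 0.755^(-0.0291) = 1.008212
δ_res = (-8.547 + 1000) × 1.008212 − 1000 = 999.594 − 1000 = -0.41‰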